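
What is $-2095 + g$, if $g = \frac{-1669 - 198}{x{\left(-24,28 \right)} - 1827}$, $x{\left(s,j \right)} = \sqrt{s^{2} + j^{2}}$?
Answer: $- \frac{6986701046}{3336569} + \frac{7468 \sqrt{85}}{3336569} \approx -2094.0$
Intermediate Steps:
$x{\left(s,j \right)} = \sqrt{j^{2} + s^{2}}$
$g = - \frac{1867}{-1827 + 4 \sqrt{85}}$ ($g = \frac{-1669 - 198}{\sqrt{28^{2} + \left(-24\right)^{2}} - 1827} = - \frac{1867}{\sqrt{784 + 576} - 1827} = - \frac{1867}{\sqrt{1360} - 1827} = - \frac{1867}{4 \sqrt{85} - 1827} = - \frac{1867}{-1827 + 4 \sqrt{85}} \approx 1.0429$)
$-2095 + g = -2095 + \left(\frac{3411009}{3336569} + \frac{7468 \sqrt{85}}{3336569}\right) = - \frac{6986701046}{3336569} + \frac{7468 \sqrt{85}}{3336569}$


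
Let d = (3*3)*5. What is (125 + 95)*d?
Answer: 9900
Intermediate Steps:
d = 45 (d = 9*5 = 45)
(125 + 95)*d = (125 + 95)*45 = 220*45 = 9900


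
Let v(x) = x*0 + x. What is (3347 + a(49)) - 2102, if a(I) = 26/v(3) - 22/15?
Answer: 6261/5 ≈ 1252.2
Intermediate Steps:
v(x) = x (v(x) = 0 + x = x)
a(I) = 36/5 (a(I) = 26/3 - 22/15 = 36/5)
(3347 + a(49)) - 2102 = (3347 + 36/5) - 2102 = 16771/5 - 2102 = 6261/5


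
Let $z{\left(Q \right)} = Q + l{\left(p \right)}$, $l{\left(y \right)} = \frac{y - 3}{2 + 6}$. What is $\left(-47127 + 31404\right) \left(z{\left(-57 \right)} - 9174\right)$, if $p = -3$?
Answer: $\frac{580603221}{4} \approx 1.4515 \cdot 10^{8}$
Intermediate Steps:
$l{\left(y \right)} = - \frac{3}{8} + \frac{y}{8}$ ($l{\left(y \right)} = \frac{-3 + y}{8} = \left(-3 + y\right) \frac{1}{8} = - \frac{3}{8} + \frac{y}{8}$)
$z{\left(Q \right)} = - \frac{3}{4} + Q$ ($z{\left(Q \right)} = Q + \left(- \frac{3}{8} + \frac{1}{8} \left(-3\right)\right) = Q - \frac{3}{4} = - \frac{3}{4} + Q$)
$\left(-47127 + 31404\right) \left(z{\left(-57 \right)} - 9174\right) = \left(-47127 + 31404\right) \left(\left(- \frac{3}{4} - 57\right) - 9174\right) = - 15723 \left(- \frac{231}{4} - 9174\right) = \left(-15723\right) \left(- \frac{36927}{4}\right) = \frac{580603221}{4}$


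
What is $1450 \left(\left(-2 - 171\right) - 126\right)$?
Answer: $-433550$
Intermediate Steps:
$1450 \left(\left(-2 - 171\right) - 126\right) = 1450 \left(-173 - 126\right) = 1450 \left(-299\right) = -433550$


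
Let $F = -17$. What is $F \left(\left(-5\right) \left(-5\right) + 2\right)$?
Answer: $-459$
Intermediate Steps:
$F \left(\left(-5\right) \left(-5\right) + 2\right) = - 17 \left(\left(-5\right) \left(-5\right) + 2\right) = - 17 \left(25 + 2\right) = \left(-17\right) 27 = -459$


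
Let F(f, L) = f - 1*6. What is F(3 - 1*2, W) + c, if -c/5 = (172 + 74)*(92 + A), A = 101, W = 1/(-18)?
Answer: -237395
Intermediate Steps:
W = -1/18 ≈ -0.055556
F(f, L) = -6 + f (F(f, L) = f - 6 = -6 + f)
c = -237390 (c = -5*(172 + 74)*(92 + 101) = -1230*193 = -5*47478 = -237390)
F(3 - 1*2, W) + c = (-6 + (3 - 1*2)) - 237390 = (-6 + (3 - 2)) - 237390 = (-6 + 1) - 237390 = -5 - 237390 = -237395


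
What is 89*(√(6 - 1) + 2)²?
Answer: 801 + 356*√5 ≈ 1597.0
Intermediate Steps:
89*(√(6 - 1) + 2)² = 89*(√5 + 2)² = 89*(2 + √5)²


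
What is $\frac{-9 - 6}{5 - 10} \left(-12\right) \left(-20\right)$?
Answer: $720$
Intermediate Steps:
$\frac{-9 - 6}{5 - 10} \left(-12\right) \left(-20\right) = - \frac{15}{-5} \left(-12\right) \left(-20\right) = \left(-15\right) \left(- \frac{1}{5}\right) \left(-12\right) \left(-20\right) = 3 \left(-12\right) \left(-20\right) = \left(-36\right) \left(-20\right) = 720$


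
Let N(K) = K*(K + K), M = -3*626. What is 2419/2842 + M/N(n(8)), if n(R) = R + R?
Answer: -1024687/363776 ≈ -2.8168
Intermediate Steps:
M = -1878
n(R) = 2*R
N(K) = 2*K² (N(K) = K*(2*K) = 2*K²)
2419/2842 + M/N(n(8)) = 2419/2842 - 1878/(2*(2*8)²) = 2419*(1/2842) - 1878/(2*16²) = 2419/2842 - 1878/(2*256) = 2419/2842 - 1878/512 = 2419/2842 - 1878*1/512 = 2419/2842 - 939/256 = -1024687/363776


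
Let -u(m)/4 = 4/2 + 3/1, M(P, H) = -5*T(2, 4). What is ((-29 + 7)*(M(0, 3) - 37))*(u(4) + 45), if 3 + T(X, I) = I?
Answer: 23100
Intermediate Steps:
T(X, I) = -3 + I
M(P, H) = -5 (M(P, H) = -5*(-3 + 4) = -5*1 = -5)
u(m) = -20 (u(m) = -4*(4/2 + 3/1) = -4*(4*(1/2) + 3*1) = -4*(2 + 3) = -4*5 = -20)
((-29 + 7)*(M(0, 3) - 37))*(u(4) + 45) = ((-29 + 7)*(-5 - 37))*(-20 + 45) = -22*(-42)*25 = 924*25 = 23100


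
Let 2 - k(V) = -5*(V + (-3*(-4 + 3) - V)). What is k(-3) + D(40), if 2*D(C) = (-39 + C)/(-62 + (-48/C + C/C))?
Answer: 10569/622 ≈ 16.992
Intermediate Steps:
D(C) = (-39 + C)/(2*(-61 - 48/C)) (D(C) = ((-39 + C)/(-62 + (-48/C + C/C)))/2 = ((-39 + C)/(-62 + (-48/C + 1)))/2 = ((-39 + C)/(-62 + (1 - 48/C)))/2 = ((-39 + C)/(-61 - 48/C))/2 = (-39 + C)/(2*(-61 - 48/C)))
k(V) = 17 (k(V) = 2 - (-5)*(V + (-3*(-4 + 3) - V)) = 2 - (-5)*(V + (-3*(-1) - V)) = 2 - (-5)*(V + (3 - V)) = 2 - (-5)*3 = 2 - 1*(-15) = 2 + 15 = 17)
k(-3) + D(40) = 17 + (1/2)*40*(39 - 1*40)/(48 + 61*40) = 17 + (1/2)*40*(39 - 40)/(48 + 2440) = 17 + (1/2)*40*(-1)/2488 = 17 + (1/2)*40*(1/2488)*(-1) = 17 - 5/622 = 10569/622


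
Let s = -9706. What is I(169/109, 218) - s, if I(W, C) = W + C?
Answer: 1081885/109 ≈ 9925.5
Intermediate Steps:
I(W, C) = C + W
I(169/109, 218) - s = (218 + 169/109) - 1*(-9706) = (218 + 169*(1/109)) + 9706 = (218 + 169/109) + 9706 = 23931/109 + 9706 = 1081885/109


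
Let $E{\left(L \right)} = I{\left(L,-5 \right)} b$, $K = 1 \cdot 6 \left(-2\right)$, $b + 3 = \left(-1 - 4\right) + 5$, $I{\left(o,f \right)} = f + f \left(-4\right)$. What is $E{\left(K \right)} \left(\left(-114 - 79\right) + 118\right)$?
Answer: $3375$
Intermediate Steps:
$I{\left(o,f \right)} = - 3 f$ ($I{\left(o,f \right)} = f - 4 f = - 3 f$)
$b = -3$ ($b = -3 + \left(\left(-1 - 4\right) + 5\right) = -3 + \left(-5 + 5\right) = -3 + 0 = -3$)
$K = -12$ ($K = 6 \left(-2\right) = -12$)
$E{\left(L \right)} = -45$ ($E{\left(L \right)} = \left(-3\right) \left(-5\right) \left(-3\right) = 15 \left(-3\right) = -45$)
$E{\left(K \right)} \left(\left(-114 - 79\right) + 118\right) = - 45 \left(\left(-114 - 79\right) + 118\right) = - 45 \left(-193 + 118\right) = \left(-45\right) \left(-75\right) = 3375$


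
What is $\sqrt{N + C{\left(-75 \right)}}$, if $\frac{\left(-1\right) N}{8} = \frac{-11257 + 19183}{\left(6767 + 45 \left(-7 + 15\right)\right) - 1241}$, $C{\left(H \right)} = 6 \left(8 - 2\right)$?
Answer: $\frac{2 \sqrt{674383}}{327} \approx 5.0227$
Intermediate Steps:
$C{\left(H \right)} = 36$ ($C{\left(H \right)} = 6 \cdot 6 = 36$)
$N = - \frac{10568}{981}$ ($N = - 8 \frac{-11257 + 19183}{\left(6767 + 45 \left(-7 + 15\right)\right) - 1241} = - 8 \frac{7926}{\left(6767 + 45 \cdot 8\right) - 1241} = - 8 \frac{7926}{\left(6767 + 360\right) - 1241} = - 8 \frac{7926}{7127 - 1241} = - 8 \cdot \frac{7926}{5886} = - 8 \cdot 7926 \cdot \frac{1}{5886} = \left(-8\right) \frac{1321}{981} = - \frac{10568}{981} \approx -10.773$)
$\sqrt{N + C{\left(-75 \right)}} = \sqrt{- \frac{10568}{981} + 36} = \sqrt{\frac{24748}{981}} = \frac{2 \sqrt{674383}}{327}$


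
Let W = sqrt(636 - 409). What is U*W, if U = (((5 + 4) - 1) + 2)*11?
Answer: 110*sqrt(227) ≈ 1657.3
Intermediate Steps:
W = sqrt(227) ≈ 15.067
U = 110 (U = ((9 - 1) + 2)*11 = (8 + 2)*11 = 10*11 = 110)
U*W = 110*sqrt(227)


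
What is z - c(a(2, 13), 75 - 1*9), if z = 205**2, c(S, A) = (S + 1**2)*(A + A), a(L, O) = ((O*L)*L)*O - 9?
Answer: -46151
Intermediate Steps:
a(L, O) = -9 + L**2*O**2 (a(L, O) = ((L*O)*L)*O - 9 = (O*L**2)*O - 9 = L**2*O**2 - 9 = -9 + L**2*O**2)
c(S, A) = 2*A*(1 + S) (c(S, A) = (S + 1)*(2*A) = (1 + S)*(2*A) = 2*A*(1 + S))
z = 42025
z - c(a(2, 13), 75 - 1*9) = 42025 - 2*(75 - 1*9)*(1 + (-9 + 2**2*13**2)) = 42025 - 2*(75 - 9)*(1 + (-9 + 4*169)) = 42025 - 2*66*(1 + (-9 + 676)) = 42025 - 2*66*(1 + 667) = 42025 - 2*66*668 = 42025 - 1*88176 = 42025 - 88176 = -46151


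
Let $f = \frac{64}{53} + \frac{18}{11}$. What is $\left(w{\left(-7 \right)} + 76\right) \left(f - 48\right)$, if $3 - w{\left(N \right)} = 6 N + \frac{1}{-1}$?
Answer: $- \frac{3211772}{583} \approx -5509.0$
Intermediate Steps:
$w{\left(N \right)} = 4 - 6 N$ ($w{\left(N \right)} = 3 - \left(6 N + \frac{1}{-1}\right) = 3 - \left(6 N - 1\right) = 3 - \left(-1 + 6 N\right) = 4 - 6 N$)
$f = \frac{1658}{583}$ ($f = 64 \cdot \frac{1}{53} + 18 \cdot \frac{1}{11} = \frac{64}{53} + \frac{18}{11} = \frac{1658}{583} \approx 2.8439$)
$\left(w{\left(-7 \right)} + 76\right) \left(f - 48\right) = \left(\left(4 - -42\right) + 76\right) \left(\frac{1658}{583} - 48\right) = \left(\left(4 + 42\right) + 76\right) \left(- \frac{26326}{583}\right) = \left(46 + 76\right) \left(- \frac{26326}{583}\right) = 122 \left(- \frac{26326}{583}\right) = - \frac{3211772}{583}$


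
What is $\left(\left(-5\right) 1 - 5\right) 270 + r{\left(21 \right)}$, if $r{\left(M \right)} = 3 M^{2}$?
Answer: $-1377$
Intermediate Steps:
$\left(\left(-5\right) 1 - 5\right) 270 + r{\left(21 \right)} = \left(\left(-5\right) 1 - 5\right) 270 + 3 \cdot 21^{2} = \left(-5 - 5\right) 270 + 3 \cdot 441 = \left(-10\right) 270 + 1323 = -2700 + 1323 = -1377$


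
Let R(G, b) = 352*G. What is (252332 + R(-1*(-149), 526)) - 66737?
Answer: 238043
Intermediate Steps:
(252332 + R(-1*(-149), 526)) - 66737 = (252332 + 352*(-1*(-149))) - 66737 = (252332 + 352*149) - 66737 = (252332 + 52448) - 66737 = 304780 - 66737 = 238043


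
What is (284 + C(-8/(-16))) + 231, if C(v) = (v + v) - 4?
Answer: 512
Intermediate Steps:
C(v) = -4 + 2*v (C(v) = 2*v - 4 = -4 + 2*v)
(284 + C(-8/(-16))) + 231 = (284 + (-4 + 2*(-8/(-16)))) + 231 = (284 + (-4 + 2*(-8*(-1/16)))) + 231 = (284 + (-4 + 2*(1/2))) + 231 = (284 + (-4 + 1)) + 231 = (284 - 3) + 231 = 281 + 231 = 512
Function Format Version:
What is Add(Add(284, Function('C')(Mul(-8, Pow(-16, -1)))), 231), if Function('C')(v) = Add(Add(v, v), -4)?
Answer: 512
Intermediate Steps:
Function('C')(v) = Add(-4, Mul(2, v)) (Function('C')(v) = Add(Mul(2, v), -4) = Add(-4, Mul(2, v)))
Add(Add(284, Function('C')(Mul(-8, Pow(-16, -1)))), 231) = Add(Add(284, Add(-4, Mul(2, Mul(-8, Pow(-16, -1))))), 231) = Add(Add(284, Add(-4, Mul(2, Mul(-8, Rational(-1, 16))))), 231) = Add(Add(284, Add(-4, Mul(2, Rational(1, 2)))), 231) = Add(Add(284, Add(-4, 1)), 231) = Add(Add(284, -3), 231) = Add(281, 231) = 512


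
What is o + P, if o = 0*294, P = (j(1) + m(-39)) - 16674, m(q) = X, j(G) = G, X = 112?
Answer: -16561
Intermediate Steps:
m(q) = 112
P = -16561 (P = (1 + 112) - 16674 = 113 - 16674 = -16561)
o = 0
o + P = 0 - 16561 = -16561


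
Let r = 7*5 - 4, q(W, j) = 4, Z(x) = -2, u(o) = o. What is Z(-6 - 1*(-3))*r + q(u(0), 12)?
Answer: -58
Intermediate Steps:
r = 31 (r = 35 - 4 = 31)
Z(-6 - 1*(-3))*r + q(u(0), 12) = -2*31 + 4 = -62 + 4 = -58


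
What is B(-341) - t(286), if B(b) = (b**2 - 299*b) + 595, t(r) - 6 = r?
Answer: 218543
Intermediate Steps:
t(r) = 6 + r
B(b) = 595 + b**2 - 299*b
B(-341) - t(286) = (595 + (-341)**2 - 299*(-341)) - (6 + 286) = (595 + 116281 + 101959) - 1*292 = 218835 - 292 = 218543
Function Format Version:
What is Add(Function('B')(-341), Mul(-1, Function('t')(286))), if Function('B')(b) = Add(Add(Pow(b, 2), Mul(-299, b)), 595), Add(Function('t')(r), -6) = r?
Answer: 218543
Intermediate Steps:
Function('t')(r) = Add(6, r)
Function('B')(b) = Add(595, Pow(b, 2), Mul(-299, b))
Add(Function('B')(-341), Mul(-1, Function('t')(286))) = Add(Add(595, Pow(-341, 2), Mul(-299, -341)), Mul(-1, Add(6, 286))) = Add(Add(595, 116281, 101959), Mul(-1, 292)) = Add(218835, -292) = 218543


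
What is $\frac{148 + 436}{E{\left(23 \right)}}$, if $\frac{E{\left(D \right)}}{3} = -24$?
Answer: $- \frac{73}{9} \approx -8.1111$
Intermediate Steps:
$E{\left(D \right)} = -72$ ($E{\left(D \right)} = 3 \left(-24\right) = -72$)
$\frac{148 + 436}{E{\left(23 \right)}} = \frac{148 + 436}{-72} = 584 \left(- \frac{1}{72}\right) = - \frac{73}{9}$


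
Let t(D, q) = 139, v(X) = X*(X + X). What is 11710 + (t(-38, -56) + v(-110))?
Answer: 36049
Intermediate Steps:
v(X) = 2*X**2 (v(X) = X*(2*X) = 2*X**2)
11710 + (t(-38, -56) + v(-110)) = 11710 + (139 + 2*(-110)**2) = 11710 + (139 + 2*12100) = 11710 + (139 + 24200) = 11710 + 24339 = 36049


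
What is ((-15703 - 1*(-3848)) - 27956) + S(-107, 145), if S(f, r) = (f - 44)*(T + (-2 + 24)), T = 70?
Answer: -53703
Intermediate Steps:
S(f, r) = -4048 + 92*f (S(f, r) = (f - 44)*(70 + (-2 + 24)) = (-44 + f)*(70 + 22) = (-44 + f)*92 = -4048 + 92*f)
((-15703 - 1*(-3848)) - 27956) + S(-107, 145) = ((-15703 - 1*(-3848)) - 27956) + (-4048 + 92*(-107)) = ((-15703 + 3848) - 27956) + (-4048 - 9844) = (-11855 - 27956) - 13892 = -39811 - 13892 = -53703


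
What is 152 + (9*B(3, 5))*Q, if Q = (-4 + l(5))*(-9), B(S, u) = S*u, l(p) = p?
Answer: -1063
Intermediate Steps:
Q = -9 (Q = (-4 + 5)*(-9) = 1*(-9) = -9)
152 + (9*B(3, 5))*Q = 152 + (9*(3*5))*(-9) = 152 + (9*15)*(-9) = 152 + 135*(-9) = 152 - 1215 = -1063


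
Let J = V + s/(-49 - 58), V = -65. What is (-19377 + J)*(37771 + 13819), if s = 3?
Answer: -107322522230/107 ≈ -1.0030e+9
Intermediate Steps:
J = -6958/107 (J = -65 + 3/(-49 - 58) = -65 + 3/(-107) = -65 - 1/107*3 = -65 - 3/107 = -6958/107 ≈ -65.028)
(-19377 + J)*(37771 + 13819) = (-19377 - 6958/107)*(37771 + 13819) = -2080297/107*51590 = -107322522230/107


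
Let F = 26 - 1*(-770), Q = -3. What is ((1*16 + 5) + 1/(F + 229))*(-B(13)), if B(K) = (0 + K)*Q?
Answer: 839514/1025 ≈ 819.04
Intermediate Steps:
F = 796 (F = 26 + 770 = 796)
B(K) = -3*K (B(K) = (0 + K)*(-3) = K*(-3) = -3*K)
((1*16 + 5) + 1/(F + 229))*(-B(13)) = ((1*16 + 5) + 1/(796 + 229))*(-(-3)*13) = ((16 + 5) + 1/1025)*(-1*(-39)) = (21 + 1/1025)*39 = (21526/1025)*39 = 839514/1025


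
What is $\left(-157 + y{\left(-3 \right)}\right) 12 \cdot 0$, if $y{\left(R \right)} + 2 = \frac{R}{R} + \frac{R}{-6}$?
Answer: $0$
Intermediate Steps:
$y{\left(R \right)} = -1 - \frac{R}{6}$ ($y{\left(R \right)} = -2 + \left(\frac{R}{R} + \frac{R}{-6}\right) = -2 + \left(1 + R \left(- \frac{1}{6}\right)\right) = -2 - \left(-1 + \frac{R}{6}\right) = -1 - \frac{R}{6}$)
$\left(-157 + y{\left(-3 \right)}\right) 12 \cdot 0 = \left(-157 - \frac{1}{2}\right) 12 \cdot 0 = \left(-157 + \left(-1 + \frac{1}{2}\right)\right) 0 = \left(-157 - \frac{1}{2}\right) 0 = \left(- \frac{315}{2}\right) 0 = 0$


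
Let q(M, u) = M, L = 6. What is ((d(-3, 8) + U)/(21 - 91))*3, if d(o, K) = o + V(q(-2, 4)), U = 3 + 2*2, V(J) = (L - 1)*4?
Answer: -36/35 ≈ -1.0286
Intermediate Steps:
V(J) = 20 (V(J) = (6 - 1)*4 = 5*4 = 20)
U = 7 (U = 3 + 4 = 7)
d(o, K) = 20 + o (d(o, K) = o + 20 = 20 + o)
((d(-3, 8) + U)/(21 - 91))*3 = (((20 - 3) + 7)/(21 - 91))*3 = ((17 + 7)/(-70))*3 = (24*(-1/70))*3 = -12/35*3 = -36/35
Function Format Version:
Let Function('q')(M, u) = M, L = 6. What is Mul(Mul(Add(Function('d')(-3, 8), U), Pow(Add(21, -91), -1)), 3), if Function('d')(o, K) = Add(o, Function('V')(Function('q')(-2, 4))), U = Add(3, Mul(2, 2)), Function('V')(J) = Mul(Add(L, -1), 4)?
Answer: Rational(-36, 35) ≈ -1.0286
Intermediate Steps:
Function('V')(J) = 20 (Function('V')(J) = Mul(Add(6, -1), 4) = Mul(5, 4) = 20)
U = 7 (U = Add(3, 4) = 7)
Function('d')(o, K) = Add(20, o) (Function('d')(o, K) = Add(o, 20) = Add(20, o))
Mul(Mul(Add(Function('d')(-3, 8), U), Pow(Add(21, -91), -1)), 3) = Mul(Mul(Add(Add(20, -3), 7), Pow(Add(21, -91), -1)), 3) = Mul(Mul(Add(17, 7), Pow(-70, -1)), 3) = Mul(Mul(24, Rational(-1, 70)), 3) = Mul(Rational(-12, 35), 3) = Rational(-36, 35)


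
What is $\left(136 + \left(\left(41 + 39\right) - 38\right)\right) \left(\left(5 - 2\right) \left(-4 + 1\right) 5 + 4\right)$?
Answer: $-7298$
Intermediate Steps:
$\left(136 + \left(\left(41 + 39\right) - 38\right)\right) \left(\left(5 - 2\right) \left(-4 + 1\right) 5 + 4\right) = \left(136 + \left(80 - 38\right)\right) \left(3 \left(-3\right) 5 + 4\right) = \left(136 + 42\right) \left(\left(-9\right) 5 + 4\right) = 178 \left(-45 + 4\right) = 178 \left(-41\right) = -7298$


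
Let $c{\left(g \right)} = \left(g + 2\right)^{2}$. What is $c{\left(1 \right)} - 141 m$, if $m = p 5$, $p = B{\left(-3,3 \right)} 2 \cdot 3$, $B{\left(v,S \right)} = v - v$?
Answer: $9$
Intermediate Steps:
$B{\left(v,S \right)} = 0$
$p = 0$ ($p = 0 \cdot 2 \cdot 3 = 0 \cdot 3 = 0$)
$m = 0$ ($m = 0 \cdot 5 = 0$)
$c{\left(g \right)} = \left(2 + g\right)^{2}$
$c{\left(1 \right)} - 141 m = \left(2 + 1\right)^{2} - 0 = 3^{2} + 0 = 9 + 0 = 9$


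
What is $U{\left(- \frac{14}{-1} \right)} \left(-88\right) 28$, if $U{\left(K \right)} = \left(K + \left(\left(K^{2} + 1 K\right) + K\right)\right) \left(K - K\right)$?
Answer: $0$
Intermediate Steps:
$U{\left(K \right)} = 0$ ($U{\left(K \right)} = \left(K + \left(\left(K^{2} + K\right) + K\right)\right) 0 = \left(K + \left(\left(K + K^{2}\right) + K\right)\right) 0 = \left(K + \left(K^{2} + 2 K\right)\right) 0 = \left(K^{2} + 3 K\right) 0 = 0$)
$U{\left(- \frac{14}{-1} \right)} \left(-88\right) 28 = 0 \left(-88\right) 28 = 0 \cdot 28 = 0$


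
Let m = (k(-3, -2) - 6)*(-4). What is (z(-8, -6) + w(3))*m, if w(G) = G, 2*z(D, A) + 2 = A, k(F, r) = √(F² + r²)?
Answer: -24 + 4*√13 ≈ -9.5778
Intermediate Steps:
z(D, A) = -1 + A/2
m = 24 - 4*√13 (m = (√((-3)² + (-2)²) - 6)*(-4) = (√(9 + 4) - 6)*(-4) = (√13 - 6)*(-4) = (-6 + √13)*(-4) = 24 - 4*√13 ≈ 9.5778)
(z(-8, -6) + w(3))*m = ((-1 + (½)*(-6)) + 3)*(24 - 4*√13) = ((-1 - 3) + 3)*(24 - 4*√13) = (-4 + 3)*(24 - 4*√13) = -(24 - 4*√13) = -24 + 4*√13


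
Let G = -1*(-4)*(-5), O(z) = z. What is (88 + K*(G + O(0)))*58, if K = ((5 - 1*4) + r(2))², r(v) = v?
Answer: -5336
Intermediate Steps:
G = -20 (G = 4*(-5) = -20)
K = 9 (K = ((5 - 1*4) + 2)² = ((5 - 4) + 2)² = (1 + 2)² = 3² = 9)
(88 + K*(G + O(0)))*58 = (88 + 9*(-20 + 0))*58 = (88 + 9*(-20))*58 = (88 - 180)*58 = -92*58 = -5336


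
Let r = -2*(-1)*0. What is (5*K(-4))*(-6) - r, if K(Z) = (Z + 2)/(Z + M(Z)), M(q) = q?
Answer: -15/2 ≈ -7.5000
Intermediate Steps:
r = 0 (r = 2*0 = 0)
K(Z) = (2 + Z)/(2*Z) (K(Z) = (Z + 2)/(Z + Z) = (2 + Z)/((2*Z)) = (2 + Z)*(1/(2*Z)) = (2 + Z)/(2*Z))
(5*K(-4))*(-6) - r = (5*((½)*(2 - 4)/(-4)))*(-6) - 1*0 = (5*((½)*(-¼)*(-2)))*(-6) + 0 = (5*(¼))*(-6) + 0 = (5/4)*(-6) + 0 = -15/2 + 0 = -15/2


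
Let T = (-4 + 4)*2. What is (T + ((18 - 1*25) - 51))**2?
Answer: 3364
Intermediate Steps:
T = 0 (T = 0*2 = 0)
(T + ((18 - 1*25) - 51))**2 = (0 + ((18 - 1*25) - 51))**2 = (0 + ((18 - 25) - 51))**2 = (0 + (-7 - 51))**2 = (0 - 58)**2 = (-58)**2 = 3364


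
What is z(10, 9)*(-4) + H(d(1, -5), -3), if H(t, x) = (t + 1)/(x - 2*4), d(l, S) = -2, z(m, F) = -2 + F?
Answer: -307/11 ≈ -27.909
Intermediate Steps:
H(t, x) = (1 + t)/(-8 + x) (H(t, x) = (1 + t)/(x - 8) = (1 + t)/(-8 + x))
z(10, 9)*(-4) + H(d(1, -5), -3) = (-2 + 9)*(-4) + (1 - 2)/(-8 - 3) = 7*(-4) - 1/(-11) = -28 - 1/11*(-1) = -28 + 1/11 = -307/11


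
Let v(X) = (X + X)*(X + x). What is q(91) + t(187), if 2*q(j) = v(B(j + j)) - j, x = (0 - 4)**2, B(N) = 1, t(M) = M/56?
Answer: -1409/56 ≈ -25.161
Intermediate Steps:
t(M) = M/56 (t(M) = M*(1/56) = M/56)
x = 16 (x = (-4)**2 = 16)
v(X) = 2*X*(16 + X) (v(X) = (X + X)*(X + 16) = (2*X)*(16 + X) = 2*X*(16 + X))
q(j) = 17 - j/2 (q(j) = (2*1*(16 + 1) - j)/2 = (2*1*17 - j)/2 = (34 - j)/2 = 17 - j/2)
q(91) + t(187) = (17 - 1/2*91) + (1/56)*187 = (17 - 91/2) + 187/56 = -57/2 + 187/56 = -1409/56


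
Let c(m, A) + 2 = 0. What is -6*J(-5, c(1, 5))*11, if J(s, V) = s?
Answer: 330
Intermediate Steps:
c(m, A) = -2 (c(m, A) = -2 + 0 = -2)
-6*J(-5, c(1, 5))*11 = -6*(-5)*11 = 30*11 = 330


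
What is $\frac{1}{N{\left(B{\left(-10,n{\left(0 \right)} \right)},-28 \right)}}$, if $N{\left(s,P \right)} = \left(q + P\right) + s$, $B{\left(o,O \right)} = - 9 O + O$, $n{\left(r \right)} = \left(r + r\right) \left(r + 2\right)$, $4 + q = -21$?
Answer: $- \frac{1}{53} \approx -0.018868$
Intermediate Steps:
$q = -25$ ($q = -4 - 21 = -25$)
$n{\left(r \right)} = 2 r \left(2 + r\right)$
$B{\left(o,O \right)} = - 8 O$
$N{\left(s,P \right)} = -25 + P + s$ ($N{\left(s,P \right)} = \left(-25 + P\right) + s = -25 + P + s$)
$\frac{1}{N{\left(B{\left(-10,n{\left(0 \right)} \right)},-28 \right)}} = \frac{1}{-25 - 28 - 8 \cdot 2 \cdot 0 \left(2 + 0\right)} = \frac{1}{-25 - 28 - 8 \cdot 2 \cdot 0 \cdot 2} = \frac{1}{-25 - 28 - 0} = \frac{1}{-25 - 28 + 0} = \frac{1}{-53} = - \frac{1}{53}$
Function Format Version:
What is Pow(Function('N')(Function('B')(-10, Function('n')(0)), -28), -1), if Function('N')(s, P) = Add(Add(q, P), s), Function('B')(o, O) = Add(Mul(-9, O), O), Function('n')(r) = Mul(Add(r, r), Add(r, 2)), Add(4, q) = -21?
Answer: Rational(-1, 53) ≈ -0.018868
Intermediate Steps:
q = -25 (q = Add(-4, -21) = -25)
Function('n')(r) = Mul(2, r, Add(2, r)) (Function('n')(r) = Mul(Mul(2, r), Add(2, r)) = Mul(2, r, Add(2, r)))
Function('B')(o, O) = Mul(-8, O)
Function('N')(s, P) = Add(-25, P, s) (Function('N')(s, P) = Add(Add(-25, P), s) = Add(-25, P, s))
Pow(Function('N')(Function('B')(-10, Function('n')(0)), -28), -1) = Pow(Add(-25, -28, Mul(-8, Mul(2, 0, Add(2, 0)))), -1) = Pow(Add(-25, -28, Mul(-8, Mul(2, 0, 2))), -1) = Pow(Add(-25, -28, Mul(-8, 0)), -1) = Pow(Add(-25, -28, 0), -1) = Pow(-53, -1) = Rational(-1, 53)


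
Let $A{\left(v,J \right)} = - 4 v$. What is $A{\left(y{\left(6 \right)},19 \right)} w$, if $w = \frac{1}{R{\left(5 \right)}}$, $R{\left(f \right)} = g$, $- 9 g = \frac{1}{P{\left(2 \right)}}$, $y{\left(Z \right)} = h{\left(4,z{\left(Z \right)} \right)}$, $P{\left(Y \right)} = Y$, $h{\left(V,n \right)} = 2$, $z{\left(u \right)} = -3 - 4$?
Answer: $144$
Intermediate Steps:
$z{\left(u \right)} = -7$ ($z{\left(u \right)} = -3 - 4 = -7$)
$y{\left(Z \right)} = 2$
$g = - \frac{1}{18}$ ($g = - \frac{1}{9 \cdot 2} = \left(- \frac{1}{9}\right) \frac{1}{2} = - \frac{1}{18} \approx -0.055556$)
$R{\left(f \right)} = - \frac{1}{18}$
$w = -18$ ($w = \frac{1}{- \frac{1}{18}} = -18$)
$A{\left(y{\left(6 \right)},19 \right)} w = \left(-4\right) 2 \left(-18\right) = \left(-8\right) \left(-18\right) = 144$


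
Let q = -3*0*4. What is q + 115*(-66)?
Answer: -7590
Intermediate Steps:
q = 0 (q = 0*4 = 0)
q + 115*(-66) = 0 + 115*(-66) = 0 - 7590 = -7590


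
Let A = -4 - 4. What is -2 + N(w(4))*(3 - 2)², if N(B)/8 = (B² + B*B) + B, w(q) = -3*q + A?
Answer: 6238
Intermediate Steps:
A = -8
w(q) = -8 - 3*q (w(q) = -3*q - 8 = -8 - 3*q)
N(B) = 8*B + 16*B² (N(B) = 8*((B² + B*B) + B) = 8*((B² + B²) + B) = 8*(2*B² + B) = 8*(B + 2*B²) = 8*B + 16*B²)
-2 + N(w(4))*(3 - 2)² = -2 + (8*(-8 - 3*4)*(1 + 2*(-8 - 3*4)))*(3 - 2)² = -2 + (8*(-8 - 12)*(1 + 2*(-8 - 12)))*1² = -2 + (8*(-20)*(1 + 2*(-20)))*1 = -2 + (8*(-20)*(1 - 40))*1 = -2 + (8*(-20)*(-39))*1 = -2 + 6240*1 = -2 + 6240 = 6238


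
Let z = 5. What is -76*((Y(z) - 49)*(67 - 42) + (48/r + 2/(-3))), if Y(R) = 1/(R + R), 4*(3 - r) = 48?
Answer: 93366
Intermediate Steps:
r = -9 (r = 3 - 1/4*48 = 3 - 12 = -9)
Y(R) = 1/(2*R)
-76*((Y(z) - 49)*(67 - 42) + (48/r + 2/(-3))) = -76*(((1/2)/5 - 49)*(67 - 42) + (48/(-9) + 2/(-3))) = -76*(((1/2)*(1/5) - 49)*25 + (48*(-1/9) + 2*(-1/3))) = -76*((1/10 - 49)*25 + (-16/3 - 2/3)) = -76*(-489/10*25 - 6) = -76*(-2445/2 - 6) = -76*(-2457/2) = 93366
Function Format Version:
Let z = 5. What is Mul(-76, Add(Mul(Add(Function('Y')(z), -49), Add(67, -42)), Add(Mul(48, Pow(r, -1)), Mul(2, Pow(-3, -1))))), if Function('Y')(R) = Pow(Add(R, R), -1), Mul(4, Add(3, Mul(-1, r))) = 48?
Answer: 93366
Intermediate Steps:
r = -9 (r = Add(3, Mul(Rational(-1, 4), 48)) = Add(3, -12) = -9)
Function('Y')(R) = Mul(Rational(1, 2), Pow(R, -1)) (Function('Y')(R) = Pow(Mul(2, R), -1) = Mul(Rational(1, 2), Pow(R, -1)))
Mul(-76, Add(Mul(Add(Function('Y')(z), -49), Add(67, -42)), Add(Mul(48, Pow(r, -1)), Mul(2, Pow(-3, -1))))) = Mul(-76, Add(Mul(Add(Mul(Rational(1, 2), Pow(5, -1)), -49), Add(67, -42)), Add(Mul(48, Pow(-9, -1)), Mul(2, Pow(-3, -1))))) = Mul(-76, Add(Mul(Add(Mul(Rational(1, 2), Rational(1, 5)), -49), 25), Add(Mul(48, Rational(-1, 9)), Mul(2, Rational(-1, 3))))) = Mul(-76, Add(Mul(Add(Rational(1, 10), -49), 25), Add(Rational(-16, 3), Rational(-2, 3)))) = Mul(-76, Add(Mul(Rational(-489, 10), 25), -6)) = Mul(-76, Add(Rational(-2445, 2), -6)) = Mul(-76, Rational(-2457, 2)) = 93366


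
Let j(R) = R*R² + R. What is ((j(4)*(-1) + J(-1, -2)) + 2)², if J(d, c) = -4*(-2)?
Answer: 3364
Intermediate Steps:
J(d, c) = 8
j(R) = R + R³ (j(R) = R³ + R = R + R³)
((j(4)*(-1) + J(-1, -2)) + 2)² = (((4 + 4³)*(-1) + 8) + 2)² = (((4 + 64)*(-1) + 8) + 2)² = ((68*(-1) + 8) + 2)² = ((-68 + 8) + 2)² = (-60 + 2)² = (-58)² = 3364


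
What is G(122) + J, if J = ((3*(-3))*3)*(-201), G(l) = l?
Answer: 5549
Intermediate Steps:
J = 5427 (J = -9*3*(-201) = -27*(-201) = 5427)
G(122) + J = 122 + 5427 = 5549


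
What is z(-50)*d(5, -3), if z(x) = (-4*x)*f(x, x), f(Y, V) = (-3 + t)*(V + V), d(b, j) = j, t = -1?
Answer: -240000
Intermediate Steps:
f(Y, V) = -8*V (f(Y, V) = (-3 - 1)*(V + V) = -8*V)
z(x) = 32*x² (z(x) = (-4*x)*(-8*x) = 32*x²)
z(-50)*d(5, -3) = (32*(-50)²)*(-3) = (32*2500)*(-3) = 80000*(-3) = -240000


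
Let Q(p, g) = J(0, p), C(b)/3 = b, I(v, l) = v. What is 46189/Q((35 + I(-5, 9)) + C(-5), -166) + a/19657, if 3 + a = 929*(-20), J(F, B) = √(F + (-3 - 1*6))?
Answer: -18583/19657 - 46189*I/3 ≈ -0.94536 - 15396.0*I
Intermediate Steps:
C(b) = 3*b
J(F, B) = √(-9 + F) (J(F, B) = √(F + (-3 - 6)) = √(F - 9) = √(-9 + F))
Q(p, g) = 3*I (Q(p, g) = √(-9 + 0) = √(-9) = 3*I)
a = -18583 (a = -3 + 929*(-20) = -3 - 18580 = -18583)
46189/Q((35 + I(-5, 9)) + C(-5), -166) + a/19657 = 46189/((3*I)) - 18583/19657 = 46189*(-I/3) - 18583*1/19657 = -46189*I/3 - 18583/19657 = -18583/19657 - 46189*I/3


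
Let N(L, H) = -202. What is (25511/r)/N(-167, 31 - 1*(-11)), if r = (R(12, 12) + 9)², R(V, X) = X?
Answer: -25511/89082 ≈ -0.28638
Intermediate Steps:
r = 441 (r = (12 + 9)² = 21² = 441)
(25511/r)/N(-167, 31 - 1*(-11)) = (25511/441)/(-202) = (25511*(1/441))*(-1/202) = (25511/441)*(-1/202) = -25511/89082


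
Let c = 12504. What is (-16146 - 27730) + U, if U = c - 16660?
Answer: -48032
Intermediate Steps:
U = -4156 (U = 12504 - 16660 = -4156)
(-16146 - 27730) + U = (-16146 - 27730) - 4156 = -43876 - 4156 = -48032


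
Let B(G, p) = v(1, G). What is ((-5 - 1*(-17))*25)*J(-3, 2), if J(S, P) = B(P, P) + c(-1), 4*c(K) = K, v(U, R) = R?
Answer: 525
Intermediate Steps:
B(G, p) = G
c(K) = K/4
J(S, P) = -¼ + P (J(S, P) = P + (¼)*(-1) = P - ¼ = -¼ + P)
((-5 - 1*(-17))*25)*J(-3, 2) = ((-5 - 1*(-17))*25)*(-¼ + 2) = ((-5 + 17)*25)*(7/4) = (12*25)*(7/4) = 300*(7/4) = 525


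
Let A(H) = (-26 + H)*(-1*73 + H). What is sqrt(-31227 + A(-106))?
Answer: I*sqrt(7599) ≈ 87.172*I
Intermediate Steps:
A(H) = (-73 + H)*(-26 + H) (A(H) = (-26 + H)*(-73 + H) = (-73 + H)*(-26 + H))
sqrt(-31227 + A(-106)) = sqrt(-31227 + (1898 + (-106)**2 - 99*(-106))) = sqrt(-31227 + (1898 + 11236 + 10494)) = sqrt(-31227 + 23628) = sqrt(-7599) = I*sqrt(7599)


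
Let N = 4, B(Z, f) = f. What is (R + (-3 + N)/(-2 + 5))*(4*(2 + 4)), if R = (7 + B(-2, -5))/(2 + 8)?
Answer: 64/5 ≈ 12.800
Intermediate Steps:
R = ⅕ (R = (7 - 5)/(2 + 8) = 2/10 = 2*(⅒) = ⅕ ≈ 0.20000)
(R + (-3 + N)/(-2 + 5))*(4*(2 + 4)) = (⅕ + (-3 + 4)/(-2 + 5))*(4*(2 + 4)) = (⅕ + 1/3)*(4*6) = (⅕ + 1*(⅓))*24 = (⅕ + ⅓)*24 = (8/15)*24 = 64/5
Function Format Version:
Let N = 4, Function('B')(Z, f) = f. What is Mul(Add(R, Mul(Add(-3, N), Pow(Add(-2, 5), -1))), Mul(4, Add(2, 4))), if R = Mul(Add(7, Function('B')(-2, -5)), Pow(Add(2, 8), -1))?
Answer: Rational(64, 5) ≈ 12.800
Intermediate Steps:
R = Rational(1, 5) (R = Mul(Add(7, -5), Pow(Add(2, 8), -1)) = Mul(2, Pow(10, -1)) = Mul(2, Rational(1, 10)) = Rational(1, 5) ≈ 0.20000)
Mul(Add(R, Mul(Add(-3, N), Pow(Add(-2, 5), -1))), Mul(4, Add(2, 4))) = Mul(Add(Rational(1, 5), Mul(Add(-3, 4), Pow(Add(-2, 5), -1))), Mul(4, Add(2, 4))) = Mul(Add(Rational(1, 5), Mul(1, Pow(3, -1))), Mul(4, 6)) = Mul(Add(Rational(1, 5), Mul(1, Rational(1, 3))), 24) = Mul(Add(Rational(1, 5), Rational(1, 3)), 24) = Mul(Rational(8, 15), 24) = Rational(64, 5)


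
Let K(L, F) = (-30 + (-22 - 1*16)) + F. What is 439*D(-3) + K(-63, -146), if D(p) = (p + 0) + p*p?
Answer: 2420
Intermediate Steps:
K(L, F) = -68 + F (K(L, F) = (-30 + (-22 - 16)) + F = (-30 - 38) + F = -68 + F)
D(p) = p + p²
439*D(-3) + K(-63, -146) = 439*(-3*(1 - 3)) + (-68 - 146) = 439*(-3*(-2)) - 214 = 439*6 - 214 = 2634 - 214 = 2420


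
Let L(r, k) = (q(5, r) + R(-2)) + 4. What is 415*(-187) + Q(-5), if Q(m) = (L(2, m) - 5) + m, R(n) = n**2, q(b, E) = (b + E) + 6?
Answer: -77594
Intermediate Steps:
q(b, E) = 6 + E + b (q(b, E) = (E + b) + 6 = 6 + E + b)
L(r, k) = 19 + r (L(r, k) = ((6 + r + 5) + (-2)**2) + 4 = ((11 + r) + 4) + 4 = (15 + r) + 4 = 19 + r)
Q(m) = 16 + m (Q(m) = ((19 + 2) - 5) + m = (21 - 5) + m = 16 + m)
415*(-187) + Q(-5) = 415*(-187) + (16 - 5) = -77605 + 11 = -77594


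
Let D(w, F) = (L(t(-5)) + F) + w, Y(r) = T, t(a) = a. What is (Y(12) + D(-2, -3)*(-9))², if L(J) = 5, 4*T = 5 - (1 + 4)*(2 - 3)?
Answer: 25/4 ≈ 6.2500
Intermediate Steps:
T = 5/2 (T = (5 - (1 + 4)*(2 - 3))/4 = (5 - 5*(-1))/4 = (5 - 1*(-5))/4 = (5 + 5)/4 = (¼)*10 = 5/2 ≈ 2.5000)
Y(r) = 5/2
D(w, F) = 5 + F + w (D(w, F) = (5 + F) + w = 5 + F + w)
(Y(12) + D(-2, -3)*(-9))² = (5/2 + (5 - 3 - 2)*(-9))² = (5/2 + 0*(-9))² = (5/2 + 0)² = (5/2)² = 25/4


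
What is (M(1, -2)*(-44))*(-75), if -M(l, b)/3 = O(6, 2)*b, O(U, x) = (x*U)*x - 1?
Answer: 455400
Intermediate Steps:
O(U, x) = -1 + U*x**2 (O(U, x) = (U*x)*x - 1 = U*x**2 - 1 = -1 + U*x**2)
M(l, b) = -69*b (M(l, b) = -3*(-1 + 6*2**2)*b = -3*(-1 + 6*4)*b = -3*(-1 + 24)*b = -69*b)
(M(1, -2)*(-44))*(-75) = (-69*(-2)*(-44))*(-75) = (138*(-44))*(-75) = -6072*(-75) = 455400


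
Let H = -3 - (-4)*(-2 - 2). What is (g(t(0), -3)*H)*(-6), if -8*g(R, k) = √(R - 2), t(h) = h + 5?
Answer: -57*√3/4 ≈ -24.682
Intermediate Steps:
t(h) = 5 + h
g(R, k) = -√(-2 + R)/8 (g(R, k) = -√(R - 2)/8 = -√(-2 + R)/8)
H = -19 (H = -3 - (-4)*(-4) = -3 - 1*16 = -3 - 16 = -19)
(g(t(0), -3)*H)*(-6) = (-√(-2 + (5 + 0))/8*(-19))*(-6) = (-√(-2 + 5)/8*(-19))*(-6) = (-√3/8*(-19))*(-6) = (19*√3/8)*(-6) = -57*√3/4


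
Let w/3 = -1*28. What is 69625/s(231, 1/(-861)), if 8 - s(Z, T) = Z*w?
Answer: 69625/19412 ≈ 3.5867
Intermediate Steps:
w = -84 (w = 3*(-1*28) = 3*(-28) = -84)
s(Z, T) = 8 + 84*Z (s(Z, T) = 8 - Z*(-84) = 8 - (-84)*Z = 8 + 84*Z)
69625/s(231, 1/(-861)) = 69625/(8 + 84*231) = 69625/(8 + 19404) = 69625/19412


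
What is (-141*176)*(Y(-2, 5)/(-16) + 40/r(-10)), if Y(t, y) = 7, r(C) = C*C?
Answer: 4653/5 ≈ 930.60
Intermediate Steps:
r(C) = C²
(-141*176)*(Y(-2, 5)/(-16) + 40/r(-10)) = (-141*176)*(7/(-16) + 40/((-10)²)) = -24816*(7*(-1/16) + 40/100) = -24816*(-7/16 + 40*(1/100)) = -24816*(-7/16 + ⅖) = -24816*(-3/80) = 4653/5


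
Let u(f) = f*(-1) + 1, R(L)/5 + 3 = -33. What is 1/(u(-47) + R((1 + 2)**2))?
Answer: -1/132 ≈ -0.0075758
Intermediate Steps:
R(L) = -180 (R(L) = -15 + 5*(-33) = -15 - 165 = -180)
u(f) = 1 - f (u(f) = -f + 1 = 1 - f)
1/(u(-47) + R((1 + 2)**2)) = 1/((1 - 1*(-47)) - 180) = 1/((1 + 47) - 180) = 1/(48 - 180) = 1/(-132) = -1/132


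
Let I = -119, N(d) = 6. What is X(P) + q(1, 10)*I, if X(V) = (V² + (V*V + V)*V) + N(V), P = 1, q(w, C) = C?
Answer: -1181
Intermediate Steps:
X(V) = 6 + V² + V*(V + V²) (X(V) = (V² + (V*V + V)*V) + 6 = (V² + (V² + V)*V) + 6 = (V² + (V + V²)*V) + 6 = (V² + V*(V + V²)) + 6 = 6 + V² + V*(V + V²))
X(P) + q(1, 10)*I = (6 + 1³ + 2*1²) + 10*(-119) = (6 + 1 + 2*1) - 1190 = (6 + 1 + 2) - 1190 = 9 - 1190 = -1181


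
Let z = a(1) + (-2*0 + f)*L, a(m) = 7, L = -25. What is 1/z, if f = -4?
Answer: 1/107 ≈ 0.0093458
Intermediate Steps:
z = 107 (z = 7 + (-2*0 - 4)*(-25) = 7 + (0 - 4)*(-25) = 7 - 4*(-25) = 7 + 100 = 107)
1/z = 1/107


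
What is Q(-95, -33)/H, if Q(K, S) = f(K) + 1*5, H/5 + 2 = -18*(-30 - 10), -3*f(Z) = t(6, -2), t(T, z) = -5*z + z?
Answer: 7/10770 ≈ 0.00064995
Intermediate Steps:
t(T, z) = -4*z
f(Z) = -8/3 (f(Z) = -(-4)*(-2)/3 = -1/3*8 = -8/3)
H = 3590 (H = -10 + 5*(-18*(-30 - 10)) = -10 + 5*(-18*(-40)) = -10 + 5*720 = -10 + 3600 = 3590)
Q(K, S) = 7/3 (Q(K, S) = -8/3 + 1*5 = -8/3 + 5 = 7/3)
Q(-95, -33)/H = (7/3)/3590 = (7/3)*(1/3590) = 7/10770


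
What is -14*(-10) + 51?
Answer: 191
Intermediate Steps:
-14*(-10) + 51 = 140 + 51 = 191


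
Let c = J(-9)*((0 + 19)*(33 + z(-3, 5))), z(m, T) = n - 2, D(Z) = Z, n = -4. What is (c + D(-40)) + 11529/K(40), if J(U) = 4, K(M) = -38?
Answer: 64927/38 ≈ 1708.6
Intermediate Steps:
z(m, T) = -6 (z(m, T) = -4 - 2 = -6)
c = 2052 (c = 4*((0 + 19)*(33 - 6)) = 4*(19*27) = 4*513 = 2052)
(c + D(-40)) + 11529/K(40) = (2052 - 40) + 11529/(-38) = 2012 + 11529*(-1/38) = 2012 - 11529/38 = 64927/38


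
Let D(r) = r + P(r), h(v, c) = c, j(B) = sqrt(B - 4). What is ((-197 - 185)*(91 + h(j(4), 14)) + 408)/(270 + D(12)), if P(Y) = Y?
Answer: -6617/49 ≈ -135.04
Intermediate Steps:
j(B) = sqrt(-4 + B)
D(r) = 2*r (D(r) = r + r = 2*r)
((-197 - 185)*(91 + h(j(4), 14)) + 408)/(270 + D(12)) = ((-197 - 185)*(91 + 14) + 408)/(270 + 2*12) = (-382*105 + 408)/(270 + 24) = (-40110 + 408)/294 = -39702*1/294 = -6617/49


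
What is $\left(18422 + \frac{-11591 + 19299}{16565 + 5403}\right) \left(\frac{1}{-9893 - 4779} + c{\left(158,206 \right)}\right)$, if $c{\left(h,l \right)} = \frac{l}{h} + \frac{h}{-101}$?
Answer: $- \frac{3086974015322917}{642936840896} \approx -4801.4$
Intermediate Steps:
$c{\left(h,l \right)} = - \frac{h}{101} + \frac{l}{h}$ ($c{\left(h,l \right)} = \frac{l}{h} + h \left(- \frac{1}{101}\right) = \frac{l}{h} - \frac{h}{101} = - \frac{h}{101} + \frac{l}{h}$)
$\left(18422 + \frac{-11591 + 19299}{16565 + 5403}\right) \left(\frac{1}{-9893 - 4779} + c{\left(158,206 \right)}\right) = \left(18422 + \frac{-11591 + 19299}{16565 + 5403}\right) \left(\frac{1}{-9893 - 4779} + \left(\left(- \frac{1}{101}\right) 158 + \frac{206}{158}\right)\right) = \left(18422 + \frac{7708}{21968}\right) \left(\frac{1}{-14672} + \left(- \frac{158}{101} + 206 \cdot \frac{1}{158}\right)\right) = \left(18422 + 7708 \cdot \frac{1}{21968}\right) \left(- \frac{1}{14672} + \left(- \frac{158}{101} + \frac{103}{79}\right)\right) = \left(18422 + \frac{1927}{5492}\right) \left(- \frac{1}{14672} - \frac{2079}{7979}\right) = \frac{101175551}{5492} \left(- \frac{30511067}{117067888}\right) = - \frac{3086974015322917}{642936840896}$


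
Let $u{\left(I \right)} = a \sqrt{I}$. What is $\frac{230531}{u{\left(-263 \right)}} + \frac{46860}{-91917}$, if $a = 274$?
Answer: $- \frac{15620}{30639} - \frac{230531 i \sqrt{263}}{72062} \approx -0.50981 - 51.88 i$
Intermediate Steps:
$u{\left(I \right)} = 274 \sqrt{I}$
$\frac{230531}{u{\left(-263 \right)}} + \frac{46860}{-91917} = \frac{230531}{274 \sqrt{-263}} + \frac{46860}{-91917} = \frac{230531}{274 i \sqrt{263}} + 46860 \left(- \frac{1}{91917}\right) = \frac{230531}{274 i \sqrt{263}} - \frac{15620}{30639} = 230531 \left(- \frac{i \sqrt{263}}{72062}\right) - \frac{15620}{30639} = - \frac{230531 i \sqrt{263}}{72062} - \frac{15620}{30639} = - \frac{15620}{30639} - \frac{230531 i \sqrt{263}}{72062}$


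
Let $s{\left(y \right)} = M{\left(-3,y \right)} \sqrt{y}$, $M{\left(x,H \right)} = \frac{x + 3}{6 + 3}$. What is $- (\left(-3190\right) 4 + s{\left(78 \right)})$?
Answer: $12760$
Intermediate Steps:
$M{\left(x,H \right)} = \frac{1}{3} + \frac{x}{9}$ ($M{\left(x,H \right)} = \frac{3 + x}{9} = \left(3 + x\right) \frac{1}{9} = \frac{1}{3} + \frac{x}{9}$)
$s{\left(y \right)} = 0$ ($s{\left(y \right)} = \left(\frac{1}{3} + \frac{1}{9} \left(-3\right)\right) \sqrt{y} = \left(\frac{1}{3} - \frac{1}{3}\right) \sqrt{y} = 0 \sqrt{y} = 0$)
$- (\left(-3190\right) 4 + s{\left(78 \right)}) = - (\left(-3190\right) 4 + 0) = - (-12760 + 0) = \left(-1\right) \left(-12760\right) = 12760$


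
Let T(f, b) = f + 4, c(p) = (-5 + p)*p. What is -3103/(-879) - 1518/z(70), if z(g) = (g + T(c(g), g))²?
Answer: 33172537703/9397114752 ≈ 3.5301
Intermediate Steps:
c(p) = p*(-5 + p)
T(f, b) = 4 + f
z(g) = (4 + g + g*(-5 + g))² (z(g) = (g + (4 + g*(-5 + g)))² = (4 + g + g*(-5 + g))²)
-3103/(-879) - 1518/z(70) = -3103/(-879) - 1518/(4 + 70 + 70*(-5 + 70))² = -3103*(-1/879) - 1518/(4 + 70 + 70*65)² = 3103/879 - 1518/(4 + 70 + 4550)² = 3103/879 - 1518/(4624²) = 3103/879 - 1518/21381376 = 3103/879 - 1518*1/21381376 = 3103/879 - 759/10690688 = 33172537703/9397114752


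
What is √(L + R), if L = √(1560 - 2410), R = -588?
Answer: √(-588 + 5*I*√34) ≈ 0.60098 + 24.256*I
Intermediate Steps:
L = 5*I*√34 (L = √(-850) = 5*I*√34 ≈ 29.155*I)
√(L + R) = √(5*I*√34 - 588) = √(-588 + 5*I*√34)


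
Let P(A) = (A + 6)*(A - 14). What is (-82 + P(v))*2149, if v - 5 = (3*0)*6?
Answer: -388969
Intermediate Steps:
v = 5 (v = 5 + (3*0)*6 = 5 + 0*6 = 5 + 0 = 5)
P(A) = (-14 + A)*(6 + A) (P(A) = (6 + A)*(-14 + A) = (-14 + A)*(6 + A))
(-82 + P(v))*2149 = (-82 + (-84 + 5² - 8*5))*2149 = (-82 + (-84 + 25 - 40))*2149 = (-82 - 99)*2149 = -181*2149 = -388969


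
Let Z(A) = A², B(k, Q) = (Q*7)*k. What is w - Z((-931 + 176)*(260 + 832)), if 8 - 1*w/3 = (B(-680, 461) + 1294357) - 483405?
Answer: -679730141352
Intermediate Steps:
B(k, Q) = 7*Q*k (B(k, Q) = (7*Q)*k = 7*Q*k)
w = 4150248 (w = 24 - 3*((7*461*(-680) + 1294357) - 483405) = 24 - 3*((-2194360 + 1294357) - 483405) = 24 - 3*(-900003 - 483405) = 24 - 3*(-1383408) = 24 + 4150224 = 4150248)
w - Z((-931 + 176)*(260 + 832)) = 4150248 - ((-931 + 176)*(260 + 832))² = 4150248 - (-755*1092)² = 4150248 - 1*(-824460)² = 4150248 - 1*679734291600 = 4150248 - 679734291600 = -679730141352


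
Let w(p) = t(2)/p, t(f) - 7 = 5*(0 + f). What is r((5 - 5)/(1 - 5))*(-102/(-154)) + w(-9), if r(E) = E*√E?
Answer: -17/9 ≈ -1.8889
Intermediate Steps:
t(f) = 7 + 5*f (t(f) = 7 + 5*(0 + f) = 7 + 5*f)
r(E) = E^(3/2)
w(p) = 17/p (w(p) = (7 + 5*2)/p = (7 + 10)/p = 17/p)
r((5 - 5)/(1 - 5))*(-102/(-154)) + w(-9) = ((5 - 5)/(1 - 5))^(3/2)*(-102/(-154)) + 17/(-9) = (0/(-4))^(3/2)*(-102*(-1/154)) + 17*(-⅑) = (0*(-¼))^(3/2)*(51/77) - 17/9 = 0^(3/2)*(51/77) - 17/9 = 0*(51/77) - 17/9 = 0 - 17/9 = -17/9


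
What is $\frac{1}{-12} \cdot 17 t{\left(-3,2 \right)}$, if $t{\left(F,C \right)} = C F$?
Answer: $\frac{17}{2} \approx 8.5$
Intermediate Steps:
$\frac{1}{-12} \cdot 17 t{\left(-3,2 \right)} = \frac{1}{-12} \cdot 17 \cdot 2 \left(-3\right) = \left(- \frac{1}{12}\right) 17 \left(-6\right) = \left(- \frac{17}{12}\right) \left(-6\right) = \frac{17}{2}$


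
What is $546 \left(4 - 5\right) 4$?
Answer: $-2184$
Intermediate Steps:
$546 \left(4 - 5\right) 4 = 546 \left(\left(-1\right) 4\right) = 546 \left(-4\right) = -2184$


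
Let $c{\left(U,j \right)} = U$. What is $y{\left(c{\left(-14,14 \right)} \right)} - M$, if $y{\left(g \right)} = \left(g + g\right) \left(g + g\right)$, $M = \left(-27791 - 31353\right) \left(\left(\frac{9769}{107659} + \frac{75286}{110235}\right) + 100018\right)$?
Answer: $\frac{70204043102243936456}{11867789865} \approx 5.9155 \cdot 10^{9}$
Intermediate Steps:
$M = - \frac{70204033797896682296}{11867789865}$ ($M = - 59144 \left(\left(9769 \cdot \frac{1}{107659} + 75286 \cdot \frac{1}{110235}\right) + 100018\right) = - 59144 \left(\left(\frac{9769}{107659} + \frac{75286}{110235}\right) + 100018\right) = - 59144 \left(\frac{9182101189}{11867789865} + 100018\right) = \left(-59144\right) \frac{1187001788818759}{11867789865} = - \frac{70204033797896682296}{11867789865} \approx -5.9155 \cdot 10^{9}$)
$y{\left(g \right)} = 4 g^{2}$ ($y{\left(g \right)} = 2 g 2 g = 4 g^{2}$)
$y{\left(c{\left(-14,14 \right)} \right)} - M = 4 \left(-14\right)^{2} - - \frac{70204033797896682296}{11867789865} = 4 \cdot 196 + \frac{70204033797896682296}{11867789865} = 784 + \frac{70204033797896682296}{11867789865} = \frac{70204043102243936456}{11867789865}$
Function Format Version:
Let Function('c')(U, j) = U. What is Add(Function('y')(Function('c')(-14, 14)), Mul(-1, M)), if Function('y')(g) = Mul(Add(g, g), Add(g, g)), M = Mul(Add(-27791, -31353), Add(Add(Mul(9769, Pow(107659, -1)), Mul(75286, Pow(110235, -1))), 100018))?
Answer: Rational(70204043102243936456, 11867789865) ≈ 5.9155e+9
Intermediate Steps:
M = Rational(-70204033797896682296, 11867789865) (M = Mul(-59144, Add(Add(Mul(9769, Rational(1, 107659)), Mul(75286, Rational(1, 110235))), 100018)) = Mul(-59144, Add(Add(Rational(9769, 107659), Rational(75286, 110235)), 100018)) = Mul(-59144, Add(Rational(9182101189, 11867789865), 100018)) = Mul(-59144, Rational(1187001788818759, 11867789865)) = Rational(-70204033797896682296, 11867789865) ≈ -5.9155e+9)
Function('y')(g) = Mul(4, Pow(g, 2)) (Function('y')(g) = Mul(Mul(2, g), Mul(2, g)) = Mul(4, Pow(g, 2)))
Add(Function('y')(Function('c')(-14, 14)), Mul(-1, M)) = Add(Mul(4, Pow(-14, 2)), Mul(-1, Rational(-70204033797896682296, 11867789865))) = Add(Mul(4, 196), Rational(70204033797896682296, 11867789865)) = Add(784, Rational(70204033797896682296, 11867789865)) = Rational(70204043102243936456, 11867789865)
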